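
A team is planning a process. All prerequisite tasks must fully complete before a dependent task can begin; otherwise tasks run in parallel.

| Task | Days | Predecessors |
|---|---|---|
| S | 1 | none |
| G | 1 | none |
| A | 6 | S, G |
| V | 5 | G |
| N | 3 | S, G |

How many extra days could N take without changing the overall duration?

Critical path: S→A = 1+6 = 7, so the finish is 7 days.
Longest path through N: 4 days (earliest finish 4, latest finish 7).
So N can slip 7 − 4 = 3 days.

3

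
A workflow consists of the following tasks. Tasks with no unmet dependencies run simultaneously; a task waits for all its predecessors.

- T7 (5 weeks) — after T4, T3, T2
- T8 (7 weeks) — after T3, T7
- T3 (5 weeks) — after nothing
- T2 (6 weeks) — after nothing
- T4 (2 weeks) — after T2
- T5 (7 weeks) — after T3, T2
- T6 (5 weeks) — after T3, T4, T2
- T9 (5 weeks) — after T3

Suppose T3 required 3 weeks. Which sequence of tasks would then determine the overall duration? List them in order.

T2, T4, T7, T8

Baseline: T2→T4→T7→T8 = 6+2+5+7 = 20 → 20 weeks.
T3 is off the critical path — its longest chain is 17 weeks, giving 3 of slack.
The critical path is still T2→T4→T7→T8; finish is now 20 weeks.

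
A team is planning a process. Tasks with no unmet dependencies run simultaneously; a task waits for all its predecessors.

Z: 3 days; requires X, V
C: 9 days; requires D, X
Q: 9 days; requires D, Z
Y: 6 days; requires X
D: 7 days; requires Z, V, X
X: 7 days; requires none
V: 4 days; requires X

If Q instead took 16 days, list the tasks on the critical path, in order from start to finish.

Actual critical path: X→V→Z→D→Q = 7+4+3+7+9 = 30 ⇒ 30 days.
Since Q is critical, the +7 change carries straight to that chain (now 37 days).
The critical path is still X→V→Z→D→Q; finish is now 37 days.

X, V, Z, D, Q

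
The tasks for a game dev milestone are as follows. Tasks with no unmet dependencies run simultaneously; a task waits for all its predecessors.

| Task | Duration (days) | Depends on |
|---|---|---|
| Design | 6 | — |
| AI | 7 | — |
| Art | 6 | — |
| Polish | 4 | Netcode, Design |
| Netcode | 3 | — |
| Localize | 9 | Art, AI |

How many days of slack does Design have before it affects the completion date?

6

The longest chain is AI→Localize = 7+9 = 16; overall finish 16 days.
Longest path through Design: 10 days (earliest finish 6, latest finish 12).
So Design can slip 12 − 6 = 6 days.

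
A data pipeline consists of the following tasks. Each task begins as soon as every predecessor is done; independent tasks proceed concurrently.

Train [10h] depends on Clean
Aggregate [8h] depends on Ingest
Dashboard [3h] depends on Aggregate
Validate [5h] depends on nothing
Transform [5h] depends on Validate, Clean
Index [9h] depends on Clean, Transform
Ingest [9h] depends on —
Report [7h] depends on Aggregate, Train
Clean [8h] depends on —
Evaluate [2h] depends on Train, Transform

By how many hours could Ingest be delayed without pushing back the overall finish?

Clean→Train→Report = 8+10+7 = 25 sets the makespan at 25 hours.
Ingest finishes as early as 9 and must finish by 10.
So Ingest can slip 10 − 9 = 1 hour.

1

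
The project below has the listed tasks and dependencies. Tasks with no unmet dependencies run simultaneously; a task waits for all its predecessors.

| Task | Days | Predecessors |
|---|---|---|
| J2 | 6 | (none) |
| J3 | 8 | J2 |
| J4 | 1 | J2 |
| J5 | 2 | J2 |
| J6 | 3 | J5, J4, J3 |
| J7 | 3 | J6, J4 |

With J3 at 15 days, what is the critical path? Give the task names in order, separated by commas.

J2, J3, J6, J7

The binding path is J2→J3→J6→J7 = 6+8+3+3 = 20; finish at 20 days.
J3 is on the critical path; changing it to 15 makes that path 27 days.
No other chain overtakes it, so the finish is 27 days.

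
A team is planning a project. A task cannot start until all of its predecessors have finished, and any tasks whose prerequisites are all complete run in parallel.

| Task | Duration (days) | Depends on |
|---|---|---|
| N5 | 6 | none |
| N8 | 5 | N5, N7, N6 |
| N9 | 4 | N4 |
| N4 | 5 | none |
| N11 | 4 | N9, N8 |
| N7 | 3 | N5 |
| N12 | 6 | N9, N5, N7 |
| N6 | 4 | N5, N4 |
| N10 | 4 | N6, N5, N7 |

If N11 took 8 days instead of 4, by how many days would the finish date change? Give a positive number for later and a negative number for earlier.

Critical path before the change: N5→N6→N8→N11 = 6+4+5+4 = 19 giving 19 days.
Since N11 is critical, the +4 change carries straight to that chain (now 23 days).
The critical path is still N5→N6→N8→N11; finish is now 23 days.
Change in finish: 23 − 19 = +4 days.

4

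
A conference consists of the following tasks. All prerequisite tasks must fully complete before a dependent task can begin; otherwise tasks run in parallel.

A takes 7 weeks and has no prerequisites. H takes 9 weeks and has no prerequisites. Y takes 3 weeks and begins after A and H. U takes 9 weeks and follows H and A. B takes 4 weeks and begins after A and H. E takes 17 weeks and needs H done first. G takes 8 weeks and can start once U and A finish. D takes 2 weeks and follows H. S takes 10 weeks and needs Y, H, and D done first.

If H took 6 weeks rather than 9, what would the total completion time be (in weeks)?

As given, the longest chain is H→U→G = 9+9+8 = 26, so the finish is 26 weeks.
H is on the critical path; changing it to 6 makes that path 23 weeks.
Now A→U→G = 7+9+8 = 24 is longest, so the finish becomes 24 weeks.

24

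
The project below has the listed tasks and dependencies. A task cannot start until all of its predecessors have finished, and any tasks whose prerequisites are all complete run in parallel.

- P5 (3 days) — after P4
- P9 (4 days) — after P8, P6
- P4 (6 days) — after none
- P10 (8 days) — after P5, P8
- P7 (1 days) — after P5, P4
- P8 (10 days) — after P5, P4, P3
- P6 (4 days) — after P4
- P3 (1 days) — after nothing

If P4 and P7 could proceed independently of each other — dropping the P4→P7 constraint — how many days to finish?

27

With the dependency in place, P4→P5→P8→P10 = 6+3+10+8 = 27 sets the finish at 27 days.
Dropping P4→P7 doesn't change P7's earliest start (9); another predecessor still binds.
New critical path: P4→P5→P8→P10 = 6+3+10+8 = 27 ⇒ 27 days.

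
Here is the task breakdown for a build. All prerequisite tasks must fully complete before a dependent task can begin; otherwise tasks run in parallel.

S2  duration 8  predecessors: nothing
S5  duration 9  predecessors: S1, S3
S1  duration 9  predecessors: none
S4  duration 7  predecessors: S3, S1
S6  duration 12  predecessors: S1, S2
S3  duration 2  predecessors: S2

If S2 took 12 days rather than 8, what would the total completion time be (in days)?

The binding path is S1→S6 = 9+12 = 21; finish at 21 days.
S2 is off the critical path — its longest chain is 20 days, giving 1 of slack.
The binding chain switches to S2→S6 = 12+12 = 24; finish 24 days.

24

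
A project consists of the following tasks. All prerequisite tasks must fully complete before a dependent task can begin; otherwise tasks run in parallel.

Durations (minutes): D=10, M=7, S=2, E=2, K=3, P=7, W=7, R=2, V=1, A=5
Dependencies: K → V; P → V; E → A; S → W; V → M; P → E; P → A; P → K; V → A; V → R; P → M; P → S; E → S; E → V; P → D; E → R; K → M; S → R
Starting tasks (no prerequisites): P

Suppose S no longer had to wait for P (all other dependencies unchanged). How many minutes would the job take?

18

Before: longest chain P→E→S→W = 7+2+2+7 = 18, finish 18.
Dropping P→S doesn't change S's earliest start (9); another predecessor still binds.
The longest chain is now P→E→S→W = 7+2+2+7 = 18, so the job takes 18 minutes.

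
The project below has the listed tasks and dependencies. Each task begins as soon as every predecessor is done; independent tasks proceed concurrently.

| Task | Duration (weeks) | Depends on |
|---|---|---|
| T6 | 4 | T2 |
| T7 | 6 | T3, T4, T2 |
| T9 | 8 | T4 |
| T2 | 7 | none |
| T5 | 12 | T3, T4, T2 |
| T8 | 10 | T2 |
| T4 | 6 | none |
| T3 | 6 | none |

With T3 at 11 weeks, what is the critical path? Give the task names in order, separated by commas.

The binding path is T2→T5 = 7+12 = 19; finish at 19 weeks.
T3 is off the critical path — its longest chain is 18 weeks, giving 1 of slack.
New critical path: T3→T5 = 11+12 = 23 ⇒ 23 weeks.

T3, T5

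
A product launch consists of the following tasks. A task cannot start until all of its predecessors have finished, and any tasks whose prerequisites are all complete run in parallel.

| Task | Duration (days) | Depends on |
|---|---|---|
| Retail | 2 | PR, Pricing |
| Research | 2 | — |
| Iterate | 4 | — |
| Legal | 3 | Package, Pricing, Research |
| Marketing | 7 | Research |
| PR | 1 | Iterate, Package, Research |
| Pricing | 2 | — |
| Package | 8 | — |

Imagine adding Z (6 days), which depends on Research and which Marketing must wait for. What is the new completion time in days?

15

Originally the product launch takes 11 days.
With Z inserted, Marketing now waits for max(Research, Z).
New critical path: Research→Z→Marketing = 2+6+7 = 15 ⇒ 15 days.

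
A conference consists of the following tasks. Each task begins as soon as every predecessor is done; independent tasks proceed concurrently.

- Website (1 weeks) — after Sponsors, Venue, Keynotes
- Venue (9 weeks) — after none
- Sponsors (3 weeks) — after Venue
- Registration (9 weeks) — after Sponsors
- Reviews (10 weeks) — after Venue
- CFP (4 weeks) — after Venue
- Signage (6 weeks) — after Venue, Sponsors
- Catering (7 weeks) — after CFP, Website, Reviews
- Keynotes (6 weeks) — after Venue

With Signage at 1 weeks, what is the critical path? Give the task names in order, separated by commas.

Venue, Reviews, Catering

Actual critical path: Venue→Reviews→Catering = 9+10+7 = 26 ⇒ 26 weeks.
Signage is off the critical path — its longest chain is 18 weeks, giving 8 of slack.
No other chain overtakes it, so the finish is 26 weeks.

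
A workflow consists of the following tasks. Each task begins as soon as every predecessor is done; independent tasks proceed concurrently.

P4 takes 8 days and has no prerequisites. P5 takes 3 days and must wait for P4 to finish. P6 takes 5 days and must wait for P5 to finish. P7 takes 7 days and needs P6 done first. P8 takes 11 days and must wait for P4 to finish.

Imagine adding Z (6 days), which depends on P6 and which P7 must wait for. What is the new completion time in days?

Originally the plan takes 23 days.
With Z inserted, P7 now waits for max(P6, Z).
New critical path: P4→P5→P6→Z→P7 = 8+3+5+6+7 = 29 ⇒ 29 days.

29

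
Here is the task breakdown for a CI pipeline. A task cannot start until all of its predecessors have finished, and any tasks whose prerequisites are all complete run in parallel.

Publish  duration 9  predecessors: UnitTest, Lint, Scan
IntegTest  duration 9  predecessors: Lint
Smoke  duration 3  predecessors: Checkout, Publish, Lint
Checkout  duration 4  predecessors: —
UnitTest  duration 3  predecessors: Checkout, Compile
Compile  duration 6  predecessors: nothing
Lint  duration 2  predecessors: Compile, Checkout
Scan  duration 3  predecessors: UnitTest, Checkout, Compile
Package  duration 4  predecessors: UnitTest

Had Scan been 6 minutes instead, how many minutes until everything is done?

27

As given, the longest chain is Compile→UnitTest→Scan→Publish→Smoke = 6+3+3+9+3 = 24, so the finish is 24 minutes.
Scan is on the critical path; changing it to 6 makes that path 27 minutes.
That remains the longest chain; total 27 minutes.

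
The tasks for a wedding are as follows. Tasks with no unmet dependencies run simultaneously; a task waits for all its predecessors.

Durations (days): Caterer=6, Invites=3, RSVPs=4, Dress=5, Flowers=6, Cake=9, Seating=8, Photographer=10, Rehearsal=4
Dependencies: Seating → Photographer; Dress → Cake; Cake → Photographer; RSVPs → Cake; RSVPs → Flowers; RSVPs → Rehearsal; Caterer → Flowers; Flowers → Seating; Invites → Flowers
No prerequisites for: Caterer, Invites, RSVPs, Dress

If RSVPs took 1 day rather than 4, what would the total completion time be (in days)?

30

As given, the longest chain is Caterer→Flowers→Seating→Photographer = 6+6+8+10 = 30, so the finish is 30 days.
The longest path through RSVPs is only 28 days, so RSVPs has float 2.
That remains the longest chain; total 30 days.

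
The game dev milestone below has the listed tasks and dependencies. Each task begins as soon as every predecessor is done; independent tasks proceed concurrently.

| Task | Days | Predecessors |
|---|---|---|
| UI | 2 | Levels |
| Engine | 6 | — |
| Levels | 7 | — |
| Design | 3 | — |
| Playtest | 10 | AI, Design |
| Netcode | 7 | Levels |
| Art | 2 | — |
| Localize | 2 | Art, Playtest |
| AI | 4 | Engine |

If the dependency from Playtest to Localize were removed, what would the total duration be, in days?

Before: longest chain Engine→AI→Playtest→Localize = 6+4+10+2 = 22, finish 22.
Without Playtest→Localize, Localize's earliest start moves from 20 to 2.
After: Engine→AI→Playtest = 6+4+10 = 20 → 20 days.

20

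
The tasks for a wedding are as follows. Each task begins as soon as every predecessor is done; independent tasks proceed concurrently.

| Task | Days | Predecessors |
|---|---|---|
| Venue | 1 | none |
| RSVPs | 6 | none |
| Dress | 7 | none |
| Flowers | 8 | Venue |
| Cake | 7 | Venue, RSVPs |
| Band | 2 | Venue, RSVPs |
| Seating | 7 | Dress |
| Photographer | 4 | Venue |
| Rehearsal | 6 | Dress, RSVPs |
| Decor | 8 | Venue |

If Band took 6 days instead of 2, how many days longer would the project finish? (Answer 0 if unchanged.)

0

The binding path is Dress→Seating = 7+7 = 14; finish at 14 days.
Band is off the critical path — its longest chain is 8 days, giving 6 of slack.
That remains the longest chain; total 14 days.
Change in finish: 14 − 14 = +0 days.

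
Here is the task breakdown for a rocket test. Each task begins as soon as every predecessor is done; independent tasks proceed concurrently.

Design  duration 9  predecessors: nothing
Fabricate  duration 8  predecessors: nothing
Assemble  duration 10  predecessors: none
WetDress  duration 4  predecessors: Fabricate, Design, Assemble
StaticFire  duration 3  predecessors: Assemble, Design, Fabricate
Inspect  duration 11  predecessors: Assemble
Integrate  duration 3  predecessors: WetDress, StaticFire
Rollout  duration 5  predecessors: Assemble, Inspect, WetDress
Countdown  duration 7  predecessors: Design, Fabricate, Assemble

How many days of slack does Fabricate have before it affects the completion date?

Assemble→Inspect→Rollout = 10+11+5 = 26 sets the makespan at 26 days.
Fabricate finishes as early as 8 and must finish by 17.
Slack of Fabricate = 9 − 0 = 9 days.

9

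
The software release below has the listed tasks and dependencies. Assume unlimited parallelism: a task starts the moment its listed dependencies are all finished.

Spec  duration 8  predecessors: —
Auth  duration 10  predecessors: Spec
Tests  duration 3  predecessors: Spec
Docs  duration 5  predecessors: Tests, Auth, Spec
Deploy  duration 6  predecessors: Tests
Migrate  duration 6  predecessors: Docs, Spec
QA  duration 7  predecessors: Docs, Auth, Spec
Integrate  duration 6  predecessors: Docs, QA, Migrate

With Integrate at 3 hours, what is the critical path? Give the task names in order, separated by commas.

Spec, Auth, Docs, QA, Integrate

Critical path before the change: Spec→Auth→Docs→QA→Integrate = 8+10+5+7+6 = 36 giving 36 hours.
Integrate is on the critical path; changing it to 3 makes that path 33 hours.
That remains the longest chain; total 33 hours.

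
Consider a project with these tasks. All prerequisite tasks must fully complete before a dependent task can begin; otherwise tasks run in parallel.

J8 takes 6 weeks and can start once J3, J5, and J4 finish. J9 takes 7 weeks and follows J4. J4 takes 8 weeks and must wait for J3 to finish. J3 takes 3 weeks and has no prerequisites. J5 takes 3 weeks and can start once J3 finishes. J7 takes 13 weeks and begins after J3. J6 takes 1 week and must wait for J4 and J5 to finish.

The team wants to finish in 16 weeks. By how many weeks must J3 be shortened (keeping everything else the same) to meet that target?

Current finish: 18 weeks; target: 16.
J3 is on every critical path, so each week cut from J3 cuts the finish by one (this holds down to a finish of 16).
Need 18 − 16 = 2 weeks off J3 → J3 becomes 1 week, finish becomes 16.

2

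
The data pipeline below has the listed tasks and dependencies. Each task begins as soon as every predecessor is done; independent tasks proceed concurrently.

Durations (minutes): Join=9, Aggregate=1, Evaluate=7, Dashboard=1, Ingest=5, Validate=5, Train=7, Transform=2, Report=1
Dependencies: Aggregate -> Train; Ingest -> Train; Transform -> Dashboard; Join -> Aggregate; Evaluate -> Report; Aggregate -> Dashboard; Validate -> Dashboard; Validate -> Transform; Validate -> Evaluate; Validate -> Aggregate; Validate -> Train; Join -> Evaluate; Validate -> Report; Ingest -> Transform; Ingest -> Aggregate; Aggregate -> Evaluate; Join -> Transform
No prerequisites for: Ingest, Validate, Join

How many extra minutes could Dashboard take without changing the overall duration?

6

The longest chain is Join→Aggregate→Evaluate→Report = 9+1+7+1 = 18; overall finish 18 minutes.
Longest path through Dashboard: 12 minutes (earliest finish 12, latest finish 18).
Float = 18 − 12 = 6.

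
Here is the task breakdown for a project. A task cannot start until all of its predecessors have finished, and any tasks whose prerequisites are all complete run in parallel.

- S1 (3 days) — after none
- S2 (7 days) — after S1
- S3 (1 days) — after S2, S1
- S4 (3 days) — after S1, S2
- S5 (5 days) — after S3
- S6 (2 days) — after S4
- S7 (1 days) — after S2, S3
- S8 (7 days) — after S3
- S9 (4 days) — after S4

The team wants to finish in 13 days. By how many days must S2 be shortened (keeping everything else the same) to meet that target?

5

Current finish: 18 days; target: 13.
S2 is on every critical path, so each day cut from S2 cuts the finish by one (this holds down to a finish of 12).
Need 18 − 13 = 5 days off S2 → S2 becomes 2 days, finish becomes 13.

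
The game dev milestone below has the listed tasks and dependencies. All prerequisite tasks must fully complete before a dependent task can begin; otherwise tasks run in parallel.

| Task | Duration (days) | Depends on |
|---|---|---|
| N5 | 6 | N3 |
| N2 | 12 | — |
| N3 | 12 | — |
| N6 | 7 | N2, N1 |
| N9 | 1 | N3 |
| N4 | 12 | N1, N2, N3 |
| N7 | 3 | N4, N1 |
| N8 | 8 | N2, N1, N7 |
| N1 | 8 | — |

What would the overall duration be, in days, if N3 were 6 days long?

35

As given, the longest chain is N3→N4→N7→N8 = 12+12+3+8 = 35, so the finish is 35 days.
N3 is on the critical path; changing it to 6 makes that path 29 days.
The binding chain switches to N2→N4→N7→N8 = 12+12+3+8 = 35; finish 35 days.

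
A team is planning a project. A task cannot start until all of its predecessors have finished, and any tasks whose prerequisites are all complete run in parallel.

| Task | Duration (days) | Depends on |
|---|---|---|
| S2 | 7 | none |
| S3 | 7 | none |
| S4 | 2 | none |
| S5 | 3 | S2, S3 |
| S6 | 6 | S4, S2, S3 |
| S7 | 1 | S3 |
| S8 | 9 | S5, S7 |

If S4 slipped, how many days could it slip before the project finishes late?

Critical path: S2→S5→S8 = 7+3+9 = 19, so the finish is 19 days.
The longest chain containing S4 totals 8 days.
So S4 can slip 13 − 2 = 11 days.

11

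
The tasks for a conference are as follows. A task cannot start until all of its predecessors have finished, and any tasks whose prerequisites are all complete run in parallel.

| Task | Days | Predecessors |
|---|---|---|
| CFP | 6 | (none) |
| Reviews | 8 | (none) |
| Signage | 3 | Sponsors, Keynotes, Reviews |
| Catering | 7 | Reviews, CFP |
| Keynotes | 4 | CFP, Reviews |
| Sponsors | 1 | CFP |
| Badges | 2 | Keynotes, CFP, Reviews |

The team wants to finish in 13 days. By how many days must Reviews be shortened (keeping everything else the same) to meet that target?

Current finish: 15 days; target: 13.
Reviews is on every critical path, so each day cut from Reviews cuts the finish by one (this holds down to a finish of 13).
Need 15 − 13 = 2 days off Reviews → Reviews becomes 6 days, finish becomes 13.

2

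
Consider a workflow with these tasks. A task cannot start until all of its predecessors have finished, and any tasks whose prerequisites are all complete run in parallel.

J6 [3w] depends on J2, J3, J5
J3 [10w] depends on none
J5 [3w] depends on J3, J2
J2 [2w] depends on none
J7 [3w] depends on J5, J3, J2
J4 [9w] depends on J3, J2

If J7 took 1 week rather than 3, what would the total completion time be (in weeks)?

The binding path is J3→J4 = 10+9 = 19; finish at 19 weeks.
The longest path through J7 is only 16 weeks, so J7 has float 3.
No other chain overtakes it, so the finish is 19 weeks.

19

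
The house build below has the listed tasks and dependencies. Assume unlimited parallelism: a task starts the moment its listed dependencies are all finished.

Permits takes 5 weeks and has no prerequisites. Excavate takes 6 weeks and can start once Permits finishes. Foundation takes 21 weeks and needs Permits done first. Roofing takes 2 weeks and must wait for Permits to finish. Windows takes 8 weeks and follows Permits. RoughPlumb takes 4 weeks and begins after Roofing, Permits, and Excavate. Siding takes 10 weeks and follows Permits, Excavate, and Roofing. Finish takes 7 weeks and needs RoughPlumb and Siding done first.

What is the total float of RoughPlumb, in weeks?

6

Permits→Excavate→Siding→Finish = 5+6+10+7 = 28 sets the makespan at 28 weeks.
RoughPlumb finishes as early as 15 and must finish by 21.
So RoughPlumb can slip 21 − 15 = 6 weeks.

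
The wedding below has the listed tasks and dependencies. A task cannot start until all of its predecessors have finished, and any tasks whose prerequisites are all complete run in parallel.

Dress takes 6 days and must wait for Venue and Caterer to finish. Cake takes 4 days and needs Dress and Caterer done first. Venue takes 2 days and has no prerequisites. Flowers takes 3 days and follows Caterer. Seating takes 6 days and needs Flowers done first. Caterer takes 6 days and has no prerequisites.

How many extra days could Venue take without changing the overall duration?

4

The longest chain is Caterer→Dress→Cake = 6+6+4 = 16; overall finish 16 days.
Venue finishes as early as 2 and must finish by 6.
Slack of Venue = 4 − 0 = 4 days.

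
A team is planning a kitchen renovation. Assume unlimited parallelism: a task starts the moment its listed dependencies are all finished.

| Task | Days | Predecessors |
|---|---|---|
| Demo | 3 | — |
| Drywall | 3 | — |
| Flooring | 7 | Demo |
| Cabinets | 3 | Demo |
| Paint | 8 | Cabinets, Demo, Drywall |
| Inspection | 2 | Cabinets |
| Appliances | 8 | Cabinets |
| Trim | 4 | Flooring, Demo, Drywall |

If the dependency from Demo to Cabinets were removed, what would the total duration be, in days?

Before: longest chain Demo→Flooring→Trim = 3+7+4 = 14, finish 14.
Without Demo→Cabinets, Cabinets's earliest start moves from 3 to 0.
New critical path: Demo→Flooring→Trim = 3+7+4 = 14 ⇒ 14 days.

14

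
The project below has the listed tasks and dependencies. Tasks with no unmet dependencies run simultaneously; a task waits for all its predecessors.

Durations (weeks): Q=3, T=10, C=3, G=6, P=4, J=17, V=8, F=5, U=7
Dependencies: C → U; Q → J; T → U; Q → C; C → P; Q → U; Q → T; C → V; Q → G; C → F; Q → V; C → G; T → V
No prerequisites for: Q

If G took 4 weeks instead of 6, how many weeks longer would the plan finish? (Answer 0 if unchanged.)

0

Critical path before the change: Q→T→V = 3+10+8 = 21 giving 21 weeks.
The longest path through G is only 12 weeks, so G has float 9.
The critical path is still Q→T→V; finish is now 21 weeks.
Change in finish: 21 − 21 = +0 weeks.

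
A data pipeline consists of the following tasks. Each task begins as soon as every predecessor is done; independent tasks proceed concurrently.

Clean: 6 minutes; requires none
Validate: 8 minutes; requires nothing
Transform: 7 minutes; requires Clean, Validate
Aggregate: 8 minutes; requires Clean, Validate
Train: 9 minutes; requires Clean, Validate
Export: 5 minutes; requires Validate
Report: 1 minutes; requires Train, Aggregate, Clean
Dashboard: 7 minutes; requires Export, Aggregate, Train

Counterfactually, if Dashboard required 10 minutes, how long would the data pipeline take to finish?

As given, the longest chain is Validate→Train→Dashboard = 8+9+7 = 24, so the finish is 24 minutes.
Dashboard lies on that path, so at 10 minutes the path becomes 27 minutes.
The critical path is still Validate→Train→Dashboard; finish is now 27 minutes.

27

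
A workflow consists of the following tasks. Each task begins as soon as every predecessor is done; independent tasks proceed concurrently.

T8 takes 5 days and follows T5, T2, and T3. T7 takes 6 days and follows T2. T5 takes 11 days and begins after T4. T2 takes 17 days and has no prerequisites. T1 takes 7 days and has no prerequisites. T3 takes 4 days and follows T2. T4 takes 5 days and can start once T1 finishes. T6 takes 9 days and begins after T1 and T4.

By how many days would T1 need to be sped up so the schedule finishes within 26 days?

Current finish: 28 days; target: 26.
T1 is on every critical path, so each day cut from T1 cuts the finish by one (this holds down to a finish of 26).
Need 28 − 26 = 2 days off T1 → T1 becomes 5 days, finish becomes 26.

2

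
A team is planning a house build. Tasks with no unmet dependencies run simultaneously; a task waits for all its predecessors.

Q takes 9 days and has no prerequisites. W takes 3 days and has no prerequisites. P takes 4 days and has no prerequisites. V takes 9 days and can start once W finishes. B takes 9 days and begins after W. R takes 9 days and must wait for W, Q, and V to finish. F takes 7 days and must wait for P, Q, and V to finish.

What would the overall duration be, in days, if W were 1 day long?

19

Actual critical path: W→V→R = 3+9+9 = 21 ⇒ 21 days.
W is on the critical path; changing it to 1 makes that path 19 days.
That remains the longest chain; total 19 days.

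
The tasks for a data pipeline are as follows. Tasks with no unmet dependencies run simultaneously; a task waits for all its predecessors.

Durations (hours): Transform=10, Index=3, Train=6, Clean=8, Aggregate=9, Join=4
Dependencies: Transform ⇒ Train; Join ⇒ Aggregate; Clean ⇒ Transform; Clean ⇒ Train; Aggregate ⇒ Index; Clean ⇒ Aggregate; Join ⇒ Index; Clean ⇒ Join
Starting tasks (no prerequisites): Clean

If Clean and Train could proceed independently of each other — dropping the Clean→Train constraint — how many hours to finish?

24

With the dependency in place, Clean→Join→Aggregate→Index = 8+4+9+3 = 24 sets the finish at 24 hours.
Dropping Clean→Train doesn't change Train's earliest start (18); another predecessor still binds.
The longest chain is now Clean→Join→Aggregate→Index = 8+4+9+3 = 24, so the schedule takes 24 hours.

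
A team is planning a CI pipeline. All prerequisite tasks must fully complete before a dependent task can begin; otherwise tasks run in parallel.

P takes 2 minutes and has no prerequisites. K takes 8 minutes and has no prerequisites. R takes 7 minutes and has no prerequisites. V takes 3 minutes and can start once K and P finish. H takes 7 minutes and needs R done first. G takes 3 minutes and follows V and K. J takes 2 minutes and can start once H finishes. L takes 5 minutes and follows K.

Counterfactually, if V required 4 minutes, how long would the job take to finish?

As given, the longest chain is R→H→J = 7+7+2 = 16, so the finish is 16 minutes.
V is off the critical path — its longest chain is 14 minutes, giving 2 of slack.
No other chain overtakes it, so the finish is 16 minutes.

16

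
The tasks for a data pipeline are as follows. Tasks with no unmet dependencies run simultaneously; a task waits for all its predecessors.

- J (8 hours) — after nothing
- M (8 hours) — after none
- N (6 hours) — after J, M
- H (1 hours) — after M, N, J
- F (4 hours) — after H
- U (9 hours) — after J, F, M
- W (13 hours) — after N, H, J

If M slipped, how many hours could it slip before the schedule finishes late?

J→N→H→F→U = 8+6+1+4+9 = 28 sets the makespan at 28 hours.
The longest chain containing M totals 28 hours.
Float = 28 − 28 = 0.

0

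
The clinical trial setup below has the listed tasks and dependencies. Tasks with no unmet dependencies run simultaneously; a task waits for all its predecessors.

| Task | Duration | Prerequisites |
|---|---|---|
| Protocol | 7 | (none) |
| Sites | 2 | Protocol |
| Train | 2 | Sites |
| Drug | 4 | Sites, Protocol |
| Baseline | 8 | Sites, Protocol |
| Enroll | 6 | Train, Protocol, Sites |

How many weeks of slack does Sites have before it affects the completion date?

Critical path: Protocol→Sites→Train→Enroll = 7+2+2+6 = 17, so the finish is 17 weeks.
Sites finishes as early as 9 and must finish by 9.
So Sites can slip 9 − 9 = 0 weeks.

0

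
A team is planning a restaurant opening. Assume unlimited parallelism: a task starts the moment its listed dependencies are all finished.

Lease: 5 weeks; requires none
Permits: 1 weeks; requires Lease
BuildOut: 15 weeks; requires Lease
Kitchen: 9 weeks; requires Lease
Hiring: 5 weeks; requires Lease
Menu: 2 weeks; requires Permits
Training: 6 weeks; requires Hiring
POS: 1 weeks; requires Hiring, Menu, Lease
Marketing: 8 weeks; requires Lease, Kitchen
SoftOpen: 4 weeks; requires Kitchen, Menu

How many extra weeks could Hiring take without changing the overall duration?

6

Lease→Kitchen→Marketing = 5+9+8 = 22 sets the makespan at 22 weeks.
The longest chain containing Hiring totals 16 weeks.
Slack of Hiring = 11 − 5 = 6 weeks.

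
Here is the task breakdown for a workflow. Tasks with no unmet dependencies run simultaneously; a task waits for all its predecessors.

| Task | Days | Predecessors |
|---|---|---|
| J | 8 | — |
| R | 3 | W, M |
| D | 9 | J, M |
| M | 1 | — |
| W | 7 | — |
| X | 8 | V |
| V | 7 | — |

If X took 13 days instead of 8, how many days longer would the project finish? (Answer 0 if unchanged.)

3

Baseline: J→D = 8+9 = 17 → 17 days.
X is off the critical path — its longest chain is 15 days, giving 2 of slack.
New critical path: V→X = 7+13 = 20 ⇒ 20 days.
Change in finish: 20 − 17 = +3 days.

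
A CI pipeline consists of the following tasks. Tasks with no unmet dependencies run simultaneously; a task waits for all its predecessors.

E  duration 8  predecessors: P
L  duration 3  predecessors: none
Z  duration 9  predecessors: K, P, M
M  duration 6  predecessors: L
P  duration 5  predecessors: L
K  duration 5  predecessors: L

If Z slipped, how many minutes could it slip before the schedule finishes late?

L→M→Z = 3+6+9 = 18 sets the makespan at 18 minutes.
Z finishes as early as 18 and must finish by 18.
So Z can slip 18 − 18 = 0 minutes.

0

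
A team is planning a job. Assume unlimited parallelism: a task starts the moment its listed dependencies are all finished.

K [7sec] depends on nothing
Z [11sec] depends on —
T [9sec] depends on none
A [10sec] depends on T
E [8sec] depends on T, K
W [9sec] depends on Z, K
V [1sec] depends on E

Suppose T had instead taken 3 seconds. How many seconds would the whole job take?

20

Critical path before the change: Z→W = 11+9 = 20 giving 20 seconds.
T is off the critical path — its longest chain is 19 seconds, giving 1 of slack.
That remains the longest chain; total 20 seconds.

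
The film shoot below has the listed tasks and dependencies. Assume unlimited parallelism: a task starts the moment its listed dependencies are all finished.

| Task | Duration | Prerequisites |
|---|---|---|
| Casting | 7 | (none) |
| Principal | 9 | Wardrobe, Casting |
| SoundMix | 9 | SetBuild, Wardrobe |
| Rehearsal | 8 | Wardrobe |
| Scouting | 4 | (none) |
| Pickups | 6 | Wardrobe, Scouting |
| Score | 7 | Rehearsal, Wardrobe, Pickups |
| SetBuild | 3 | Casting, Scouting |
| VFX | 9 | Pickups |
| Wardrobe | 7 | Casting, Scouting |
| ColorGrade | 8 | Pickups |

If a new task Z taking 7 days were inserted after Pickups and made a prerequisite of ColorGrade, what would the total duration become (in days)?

35

Originally the job takes 29 days.
With Z inserted, ColorGrade now waits for max(Pickups, Z).
New critical path: Casting→Wardrobe→Pickups→Z→ColorGrade = 7+7+6+7+8 = 35 ⇒ 35 days.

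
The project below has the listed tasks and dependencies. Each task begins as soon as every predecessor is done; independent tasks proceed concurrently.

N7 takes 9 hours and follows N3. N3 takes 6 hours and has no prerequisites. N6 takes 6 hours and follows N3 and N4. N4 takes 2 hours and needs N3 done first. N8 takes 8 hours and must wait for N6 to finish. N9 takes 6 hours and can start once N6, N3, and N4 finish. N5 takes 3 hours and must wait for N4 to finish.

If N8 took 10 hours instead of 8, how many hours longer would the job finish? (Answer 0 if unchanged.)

2

As given, the longest chain is N3→N4→N6→N8 = 6+2+6+8 = 22, so the finish is 22 hours.
N8 lies on that path, so at 10 hours the path becomes 24 hours.
That remains the longest chain; total 24 hours.
Change in finish: 24 − 22 = +2 hours.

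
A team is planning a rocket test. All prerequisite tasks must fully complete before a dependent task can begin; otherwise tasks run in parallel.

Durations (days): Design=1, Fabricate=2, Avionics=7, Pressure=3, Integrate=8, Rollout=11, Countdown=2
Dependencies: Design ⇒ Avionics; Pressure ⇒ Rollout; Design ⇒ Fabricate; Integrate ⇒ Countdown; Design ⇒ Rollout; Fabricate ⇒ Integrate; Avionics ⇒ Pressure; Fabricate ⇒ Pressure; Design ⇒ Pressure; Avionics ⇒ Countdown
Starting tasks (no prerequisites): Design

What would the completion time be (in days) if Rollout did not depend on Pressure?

Before: longest chain Design→Avionics→Pressure→Rollout = 1+7+3+11 = 22, finish 22.
Without Pressure→Rollout, Rollout's earliest start moves from 11 to 1.
New critical path: Design→Fabricate→Integrate→Countdown = 1+2+8+2 = 13 ⇒ 13 days.

13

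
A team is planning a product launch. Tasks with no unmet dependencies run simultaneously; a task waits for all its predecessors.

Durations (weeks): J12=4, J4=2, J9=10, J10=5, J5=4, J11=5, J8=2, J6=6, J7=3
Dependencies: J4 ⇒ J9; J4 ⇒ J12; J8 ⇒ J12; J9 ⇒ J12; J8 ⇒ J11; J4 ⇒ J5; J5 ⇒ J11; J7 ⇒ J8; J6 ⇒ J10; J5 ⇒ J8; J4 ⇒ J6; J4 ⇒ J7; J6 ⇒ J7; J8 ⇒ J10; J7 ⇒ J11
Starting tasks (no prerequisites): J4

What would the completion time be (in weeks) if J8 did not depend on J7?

With the dependency in place, J4→J6→J7→J8→J10 = 2+6+3+2+5 = 18 sets the finish at 18 weeks.
Without J7→J8, J8's earliest start moves from 11 to 6.
The longest chain is now J4→J6→J7→J11 = 2+6+3+5 = 16, so the plan takes 16 weeks.

16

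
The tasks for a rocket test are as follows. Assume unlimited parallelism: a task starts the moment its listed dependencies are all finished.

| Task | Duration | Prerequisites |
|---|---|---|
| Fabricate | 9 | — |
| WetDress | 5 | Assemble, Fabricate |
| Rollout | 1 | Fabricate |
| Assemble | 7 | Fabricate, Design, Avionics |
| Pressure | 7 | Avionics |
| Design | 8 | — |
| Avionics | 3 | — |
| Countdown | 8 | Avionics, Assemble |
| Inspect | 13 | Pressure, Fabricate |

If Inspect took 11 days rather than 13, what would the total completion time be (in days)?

As given, the longest chain is Fabricate→Assemble→Countdown = 9+7+8 = 24, so the finish is 24 days.
Inspect has 1 day of float (longest path through it is 23).
No other chain overtakes it, so the finish is 24 days.

24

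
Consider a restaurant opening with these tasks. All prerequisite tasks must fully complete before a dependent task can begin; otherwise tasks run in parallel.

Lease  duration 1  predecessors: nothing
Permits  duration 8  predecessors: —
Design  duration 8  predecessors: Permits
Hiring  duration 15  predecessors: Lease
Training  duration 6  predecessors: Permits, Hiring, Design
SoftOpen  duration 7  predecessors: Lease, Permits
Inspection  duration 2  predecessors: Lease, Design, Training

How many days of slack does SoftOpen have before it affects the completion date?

9

Lease→Hiring→Training→Inspection = 1+15+6+2 = 24 sets the makespan at 24 days.
The longest chain containing SoftOpen totals 15 days.
Slack of SoftOpen = 17 − 8 = 9 days.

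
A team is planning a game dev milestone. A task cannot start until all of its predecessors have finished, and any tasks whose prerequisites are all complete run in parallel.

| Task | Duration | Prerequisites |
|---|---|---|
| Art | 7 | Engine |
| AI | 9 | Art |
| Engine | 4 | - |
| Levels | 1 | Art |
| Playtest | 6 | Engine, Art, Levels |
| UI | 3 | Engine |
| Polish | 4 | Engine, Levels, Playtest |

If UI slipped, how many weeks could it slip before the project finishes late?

Critical path: Engine→Art→Levels→Playtest→Polish = 4+7+1+6+4 = 22, so the finish is 22 weeks.
UI finishes as early as 7 and must finish by 22.
Float = 22 − 7 = 15.

15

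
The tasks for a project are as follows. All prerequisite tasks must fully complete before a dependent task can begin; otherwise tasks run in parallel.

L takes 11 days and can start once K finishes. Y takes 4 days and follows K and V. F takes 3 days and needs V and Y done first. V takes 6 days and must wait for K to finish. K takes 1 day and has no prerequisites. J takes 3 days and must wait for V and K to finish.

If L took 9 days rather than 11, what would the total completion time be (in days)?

Critical path before the change: K→V→Y→F = 1+6+4+3 = 14 giving 14 days.
The longest path through L is only 12 days, so L has float 2.
No other chain overtakes it, so the finish is 14 days.

14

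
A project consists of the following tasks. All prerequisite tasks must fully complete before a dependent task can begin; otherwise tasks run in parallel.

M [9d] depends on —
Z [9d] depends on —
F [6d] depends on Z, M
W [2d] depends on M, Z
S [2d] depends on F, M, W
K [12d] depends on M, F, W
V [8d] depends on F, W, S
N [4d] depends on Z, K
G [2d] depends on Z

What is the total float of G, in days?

20

M→F→K→N = 9+6+12+4 = 31 sets the makespan at 31 days.
The longest chain containing G totals 11 days.
So G can slip 31 − 11 = 20 days.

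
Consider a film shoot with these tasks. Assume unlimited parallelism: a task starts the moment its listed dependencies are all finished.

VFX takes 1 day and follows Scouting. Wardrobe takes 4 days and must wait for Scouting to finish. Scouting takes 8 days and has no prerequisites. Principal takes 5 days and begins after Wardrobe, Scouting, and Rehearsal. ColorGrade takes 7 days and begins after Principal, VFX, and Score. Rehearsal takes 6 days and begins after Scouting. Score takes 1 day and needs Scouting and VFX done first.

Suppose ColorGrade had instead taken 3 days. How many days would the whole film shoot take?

Baseline: Scouting→Rehearsal→Principal→ColorGrade = 8+6+5+7 = 26 → 26 days.
ColorGrade lies on that path, so at 3 days the path becomes 22 days.
That remains the longest chain; total 22 days.

22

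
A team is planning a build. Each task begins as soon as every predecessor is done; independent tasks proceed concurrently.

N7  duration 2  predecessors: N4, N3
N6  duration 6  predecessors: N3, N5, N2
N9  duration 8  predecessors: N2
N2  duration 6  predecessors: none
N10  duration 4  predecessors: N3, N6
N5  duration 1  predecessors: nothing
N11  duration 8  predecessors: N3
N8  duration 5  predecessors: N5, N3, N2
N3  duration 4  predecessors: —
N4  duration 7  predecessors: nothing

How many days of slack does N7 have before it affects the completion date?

The longest chain is N2→N6→N10 = 6+6+4 = 16; overall finish 16 days.
The longest chain containing N7 totals 9 days.
Float = 16 − 9 = 7.

7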